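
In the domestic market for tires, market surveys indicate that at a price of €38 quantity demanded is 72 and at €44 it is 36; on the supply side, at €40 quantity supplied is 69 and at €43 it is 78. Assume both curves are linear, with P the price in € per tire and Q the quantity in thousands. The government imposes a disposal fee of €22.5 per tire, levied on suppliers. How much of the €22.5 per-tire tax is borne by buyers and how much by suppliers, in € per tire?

Demand slope: (36 − 72)/(44 − 38) = -6, so Qd = 300 − 6P.
Supply slope: (78 − 69)/(43 − 40) = 3, so Qs = 3P − 51.
Without the tax, 300 − 6P = 3P − 51 gives 9P = 351, so P* = €39 and Q* = 66.
With the tax collected from suppliers, supply shifts: Qs = 3(P − 22.5) − 51.
Solving gives Q = 21 with buyers paying €46.5 and suppliers receiving €24 (the €22.5 wedge).
Burden on buyers: €7.5; on suppliers: €15. (They sum to €22.5.)
The less price-elastic side of the market bears the larger share of a per-unit tax.

Buyers bear €7.5 per tire; suppliers bear €15 per tire.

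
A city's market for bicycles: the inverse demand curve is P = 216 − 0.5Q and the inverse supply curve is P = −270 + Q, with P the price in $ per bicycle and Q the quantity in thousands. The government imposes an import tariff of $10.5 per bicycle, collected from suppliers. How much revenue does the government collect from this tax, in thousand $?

Tax revenue = $3328.5 thousand.

Inverting to Q(P) form: Qd = 432 − 2P; Qs = P + 270.
Without the tax, 432 − 2P = P + 270 gives 3P = 162, so P* = $54 and Q* = 324.
With the tax collected from suppliers, supply shifts: Qs = (P − 10.5) + 270.
Solving gives Q = 317 with buyers paying $57.5 and suppliers receiving $47 (the $10.5 wedge).
Revenue = t · Q = 10.5 · 317 = $3328.5.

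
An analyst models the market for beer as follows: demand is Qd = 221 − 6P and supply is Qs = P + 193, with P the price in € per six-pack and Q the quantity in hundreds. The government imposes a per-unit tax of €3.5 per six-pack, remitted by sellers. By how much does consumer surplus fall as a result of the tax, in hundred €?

Consumer surplus falls by €97.75 hundred.

Without the tax, 221 − 6P = P + 193 gives 7P = 28, so P* = €4 and Q* = 197.
With the tax collected from sellers, supply shifts: Qs = (P − 3.5) + 193.
Solving gives Q = 194 with consumers paying €4.5 and sellers receiving €1 (the €3.5 wedge).
ΔCS is the trapezoid between Q = 194 and Q = 197 of height €0.5: ½ · (197 + 194) · 0.5 = €97.75.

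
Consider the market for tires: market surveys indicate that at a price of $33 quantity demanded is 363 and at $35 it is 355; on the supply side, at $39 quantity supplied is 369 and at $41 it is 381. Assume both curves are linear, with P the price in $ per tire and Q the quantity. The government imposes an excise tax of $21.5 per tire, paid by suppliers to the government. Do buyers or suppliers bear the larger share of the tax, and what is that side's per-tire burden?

Demand slope: (355 − 363)/(35 − 33) = -4, so Qd = 495 − 4P.
Supply slope: (381 − 369)/(41 − 39) = 6, so Qs = 6P + 135.
Without the tax, 495 − 4P = 6P + 135 gives 10P = 360, so P* = $36 and Q* = 351.
With the tax collected from suppliers, supply shifts: Qs = 6(P − 21.5) + 135.
Solving gives Q = 299.4 with buyers paying $48.9 and suppliers receiving $27.4 (the $21.5 wedge).
Per-tire burden: buyers $12.9, suppliers $8.6.
Buyers take the larger share because demand is less price-elastic here (demand slope 4 vs supply slope 6).
The less price-elastic side of the market bears the larger share of a per-unit tax.

Buyers bear the larger share: $12.9 per tire.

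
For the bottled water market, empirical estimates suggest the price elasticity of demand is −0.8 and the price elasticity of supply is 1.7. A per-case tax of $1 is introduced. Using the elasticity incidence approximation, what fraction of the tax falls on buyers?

Buyers' share ≈ 0.68.

Incidence ratio: buyers' share ≈ εs / (εs + |εd|) = 1.7 / (1.7 + 0.8) = 0.68.
Supply is the more elastic side, so buyers bear the larger share.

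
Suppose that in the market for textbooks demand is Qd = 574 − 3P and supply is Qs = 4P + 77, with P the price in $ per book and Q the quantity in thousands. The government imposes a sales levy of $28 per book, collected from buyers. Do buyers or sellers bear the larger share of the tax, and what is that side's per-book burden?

Buyers bear the larger share: $16 per book.

Before the tax: set 574 − 3P = 4P + 77 → P* = $71, Q* = 361.
With the tax collected from buyers, demand (in seller-price terms) shifts: Qd = 574 − 3(P + 28).
New equilibrium: buyers pay $87, sellers receive $59, Q = 313. (Wedge: Pb − Ps = 28.)
Per-book burden: buyers $16, sellers $12.
Buyers take the larger share because demand is less price-elastic here (demand slope 3 vs supply slope 4).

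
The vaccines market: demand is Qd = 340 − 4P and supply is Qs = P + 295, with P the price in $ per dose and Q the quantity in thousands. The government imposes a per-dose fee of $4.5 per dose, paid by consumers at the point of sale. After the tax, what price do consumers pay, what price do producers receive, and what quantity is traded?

Before the tax: set 340 − 4P = P + 295 → P* = $9, Q* = 304.
With the tax collected from consumers, demand (in seller-price terms) shifts: Qd = 340 − 4(P + 4.5).
Solving gives Q = 300.4 with consumers paying $9.9 and producers receiving $5.4 (the $4.5 wedge).
The less price-elastic side of the market bears the larger share of a per-unit tax.

Consumers pay $9.9; producers receive $5.4; quantity = 300.4.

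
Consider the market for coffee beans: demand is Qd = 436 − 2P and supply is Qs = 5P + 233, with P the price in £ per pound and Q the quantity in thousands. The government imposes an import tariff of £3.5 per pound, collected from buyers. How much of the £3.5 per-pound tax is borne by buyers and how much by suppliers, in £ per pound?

Before the tax: set 436 − 2P = 5P + 233 → P* = £29, Q* = 378.
With the tax collected from buyers, demand (in seller-price terms) shifts: Qd = 436 − 2(P + 3.5).
New equilibrium: buyers pay £31.5, suppliers receive £28, Q = 373. (Wedge: Pb − Ps = 3.5.)
Burden on buyers: £2.5; on suppliers: £1. (They sum to £3.5.)

Buyers bear £2.5 per pound; suppliers bear £1 per pound.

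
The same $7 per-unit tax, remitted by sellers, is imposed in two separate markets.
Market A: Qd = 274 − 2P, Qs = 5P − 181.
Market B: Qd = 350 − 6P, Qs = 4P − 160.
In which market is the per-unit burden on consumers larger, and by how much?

Market A: pre-tax P* = $65, Q* = 144; post-tax Q = 134; per-unit burden on consumers = $5.
Market B: pre-tax P* = $51, Q* = 44; post-tax Q = 27.2; per-unit burden on consumers = $2.8.
Difference: $5 vs $2.8 → market A is larger by $2.2.

Market A, by $2.2.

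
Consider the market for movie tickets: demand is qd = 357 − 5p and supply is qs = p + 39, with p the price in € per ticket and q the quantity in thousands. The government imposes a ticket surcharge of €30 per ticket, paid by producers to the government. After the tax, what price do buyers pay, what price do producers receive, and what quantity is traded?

Buyers pay €58; producers receive €28; quantity = 67.

Without the tax, 357 − 5p = p + 39 gives 6p = 318, so p* = €53 and q* = 92.
With the tax collected from producers, supply shifts: qs = (p − 30) + 39.
Solving gives q = 67 with buyers paying €58 and producers receiving €28 (the €30 wedge).
The less price-elastic side of the market bears the larger share of a per-unit tax.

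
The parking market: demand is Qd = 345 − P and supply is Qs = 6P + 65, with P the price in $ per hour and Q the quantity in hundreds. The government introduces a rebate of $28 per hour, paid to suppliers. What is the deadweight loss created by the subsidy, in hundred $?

Deadweight loss = $336 hundred.

Without the subsidy, 345 − P = 6P + 65 gives 7P = 280, so P* = $40 and Q* = 305.
With a per-unit subsidy paid to suppliers, each receives P + 28 per unit sold, so supply becomes Qs = 6(P + 28) + 65.
New equilibrium: buyers pay $16, suppliers receive $44, Q = 329. (Wedge: Pb − Ps = −28.)
Quantity rises by |ΔQ| = |305 − 329| = 24.
DWL = ½ · t · |ΔQ| = ½ · 28 · 24 = $336.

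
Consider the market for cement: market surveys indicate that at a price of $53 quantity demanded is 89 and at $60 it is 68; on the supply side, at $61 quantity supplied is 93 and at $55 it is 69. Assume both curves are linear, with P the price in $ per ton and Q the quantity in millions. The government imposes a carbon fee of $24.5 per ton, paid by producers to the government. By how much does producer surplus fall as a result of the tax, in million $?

Demand slope: (68 − 89)/(60 − 53) = -3, so Qd = 248 − 3P.
Supply slope: (69 − 93)/(55 − 61) = 4, so Qs = 4P − 151.
Before the tax: set 248 − 3P = 4P − 151 → P* = $57, Q* = 77.
With the tax collected from producers, supply shifts: Qs = 4(P − 24.5) − 151.
New equilibrium: buyers pay $71, producers receive $46.5, Q = 35. (Wedge: Pb − Ps = 24.5.)
ΔPS is the trapezoid between Q = 35 and Q = 77 of height $10.5: ½ · (77 + 35) · 10.5 = $588.

Producer surplus falls by $588 million.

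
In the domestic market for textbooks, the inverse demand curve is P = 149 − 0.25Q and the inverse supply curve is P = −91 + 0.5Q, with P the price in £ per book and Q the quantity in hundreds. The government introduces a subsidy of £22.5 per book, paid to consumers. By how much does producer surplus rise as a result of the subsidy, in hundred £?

Producer surplus rises by £5025 hundred.

Inverting to Q(P) form: Qd = 596 − 4P; Qs = 2P + 182.
Without the subsidy, 596 − 4P = 2P + 182 gives 6P = 414, so P* = £69 and Q* = 320.
With a per-unit subsidy paid to consumers, each effectively pays P − 22.5, so demand becomes Qd = 596 − 4(P − 22.5).
Solving gives Q = 350 with consumers paying £61.5 and producers receiving £84 (the £22.5 wedge).
ΔPS is the trapezoid between Q = 350 and Q = 320 of height £15: ½ · (320 + 350) · 15 = £5025.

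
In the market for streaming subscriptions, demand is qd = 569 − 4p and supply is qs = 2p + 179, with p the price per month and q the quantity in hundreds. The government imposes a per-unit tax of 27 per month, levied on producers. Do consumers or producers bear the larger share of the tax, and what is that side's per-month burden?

Before the tax: set 569 − 4p = 2p + 179 → p* = 65, q* = 309.
With the tax collected from producers, supply shifts: qs = 2(p − 27) + 179.
Solving gives q = 273 with consumers paying 74 and producers receiving 47 (the 27 wedge).
Per-month burden: consumers 9, producers 18.
Producers take the larger share because supply is less price-elastic here (demand slope 4 vs supply slope 2).

Producers bear the larger share: 18 per month.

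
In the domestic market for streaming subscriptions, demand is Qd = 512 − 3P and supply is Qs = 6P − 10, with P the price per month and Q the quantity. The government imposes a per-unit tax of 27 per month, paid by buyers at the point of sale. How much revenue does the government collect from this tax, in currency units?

Tax revenue = 7668.

Without the tax, 512 − 3P = 6P − 10 gives 9P = 522, so P* = 58 and Q* = 338.
With the tax collected from buyers, demand (in seller-price terms) shifts: Qd = 512 − 3(P + 27).
Solving gives Q = 284 with buyers paying 76 and producers receiving 49 (the 27 wedge).
Revenue = t · Q = 27 · 284 = 7668.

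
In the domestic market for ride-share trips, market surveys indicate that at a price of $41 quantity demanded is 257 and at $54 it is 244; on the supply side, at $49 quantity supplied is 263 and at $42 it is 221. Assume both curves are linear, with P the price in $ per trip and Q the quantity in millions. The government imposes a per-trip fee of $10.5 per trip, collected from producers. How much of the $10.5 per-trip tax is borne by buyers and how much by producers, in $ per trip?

Demand slope: (244 − 257)/(54 − 41) = -1, so Qd = 298 − P.
Supply slope: (221 − 263)/(42 − 49) = 6, so Qs = 6P − 31.
Without the tax, 298 − P = 6P − 31 gives 7P = 329, so P* = $47 and Q* = 251.
With the tax collected from producers, supply shifts: Qs = 6(P − 10.5) − 31.
Solving gives Q = 242 with buyers paying $56 and producers receiving $45.5 (the $10.5 wedge).
Burden on buyers: $9; on producers: $1.5. (They sum to $10.5.)
The less price-elastic side of the market bears the larger share of a per-unit tax.

Buyers bear $9 per trip; producers bear $1.5 per trip.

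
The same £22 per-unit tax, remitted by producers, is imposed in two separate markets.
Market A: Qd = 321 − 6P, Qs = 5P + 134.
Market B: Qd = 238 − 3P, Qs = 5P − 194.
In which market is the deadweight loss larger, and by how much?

Market A: pre-tax P* = £17, Q* = 219; post-tax Q = 159; deadweight loss = £660.
Market B: pre-tax P* = £54, Q* = 76; post-tax Q = 34.75; deadweight loss = £453.75.
Difference: £660 vs £453.75 → market A is larger by £206.25.

Market A, by £206.25.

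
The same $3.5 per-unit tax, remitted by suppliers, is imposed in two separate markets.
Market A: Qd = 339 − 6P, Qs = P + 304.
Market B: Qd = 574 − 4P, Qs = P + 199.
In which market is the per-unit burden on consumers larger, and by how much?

Market B, by $0.2.

Market A: pre-tax P* = $5, Q* = 309; post-tax Q = 306; per-unit burden on consumers = $0.5.
Market B: pre-tax P* = $75, Q* = 274; post-tax Q = 271.2; per-unit burden on consumers = $0.7.
Difference: $0.5 vs $0.7 → market B is larger by $0.2.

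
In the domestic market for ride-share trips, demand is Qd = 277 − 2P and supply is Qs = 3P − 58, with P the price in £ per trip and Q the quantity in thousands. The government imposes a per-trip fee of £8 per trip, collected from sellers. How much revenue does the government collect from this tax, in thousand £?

Before the tax: set 277 − 2P = 3P − 58 → P* = £67, Q* = 143.
With the tax collected from sellers, supply shifts: Qs = 3(P − 8) − 58.
Solving gives Q = 133.4 with consumers paying £71.8 and sellers receiving £63.8 (the £8 wedge).
Revenue = t · Q = 8 · 133.4 = £1067.2.

Tax revenue = £1067.2 thousand.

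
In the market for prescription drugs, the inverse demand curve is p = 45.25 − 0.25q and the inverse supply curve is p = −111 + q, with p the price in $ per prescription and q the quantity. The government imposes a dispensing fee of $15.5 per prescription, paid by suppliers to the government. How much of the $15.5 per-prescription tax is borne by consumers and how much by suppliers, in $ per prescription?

Inverting to q(p) form: qd = 181 − 4p; qs = p + 111.
Before the tax: set 181 − 4p = p + 111 → p* = $14, q* = 125.
With the tax collected from suppliers, supply shifts: qs = (p − 15.5) + 111.
Solving gives q = 112.6 with consumers paying $17.1 and suppliers receiving $1.6 (the $15.5 wedge).
Burden on consumers: $3.1; on suppliers: $12.4. (They sum to $15.5.)

Consumers bear $3.1 per prescription; suppliers bear $12.4 per prescription.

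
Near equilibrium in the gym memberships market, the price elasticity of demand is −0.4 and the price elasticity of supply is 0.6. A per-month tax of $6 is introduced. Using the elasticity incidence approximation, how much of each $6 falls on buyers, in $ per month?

Buyers bear ≈ $3.6 per month.

Incidence ratio: buyers' share ≈ εs / (εs + |εd|) = 0.6 / (0.6 + 0.4) = 0.6.
So buyers bear ≈ 0.6 × $6 = $3.6; sellers bear $2.4.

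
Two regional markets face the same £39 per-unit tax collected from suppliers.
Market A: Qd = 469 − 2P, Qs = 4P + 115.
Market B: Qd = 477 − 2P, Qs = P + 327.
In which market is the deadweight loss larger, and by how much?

Market A: pre-tax P* = £59, Q* = 351; post-tax Q = 299; deadweight loss = £1014.
Market B: pre-tax P* = £50, Q* = 377; post-tax Q = 351; deadweight loss = £507.
Difference: £1014 vs £507 → market A is larger by £507.

Market A, by £507.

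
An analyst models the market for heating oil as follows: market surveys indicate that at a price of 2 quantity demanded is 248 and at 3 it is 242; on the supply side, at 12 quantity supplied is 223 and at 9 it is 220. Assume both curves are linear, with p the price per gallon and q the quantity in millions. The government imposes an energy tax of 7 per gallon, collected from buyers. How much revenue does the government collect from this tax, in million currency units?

Tax revenue = 1484 million.

Demand slope: (242 − 248)/(3 − 2) = -6, so qd = 260 − 6p.
Supply slope: (220 − 223)/(9 − 12) = 1, so qs = p + 211.
Before the tax: set 260 − 6p = p + 211 → p* = 7, q* = 218.
With the tax collected from buyers, demand (in seller-price terms) shifts: qd = 260 − 6(p + 7).
Solving gives q = 212 with buyers paying 8 and sellers receiving 1 (the 7 wedge).
Revenue = t · Q = 7 · 212 = 1484.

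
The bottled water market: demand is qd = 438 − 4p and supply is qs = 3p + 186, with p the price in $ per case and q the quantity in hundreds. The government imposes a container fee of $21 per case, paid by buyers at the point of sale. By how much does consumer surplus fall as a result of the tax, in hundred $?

Before the tax: set 438 − 4p = 3p + 186 → p* = $36, q* = 294.
With the tax collected from buyers, demand (in seller-price terms) shifts: qd = 438 − 4(p + 21).
New equilibrium: buyers pay $45, producers receive $24, q = 258. (Wedge: pb − ps = 21.)
ΔCS is the trapezoid between Q = 258 and Q = 294 of height $9: ½ · (294 + 258) · 9 = $2484.

Consumer surplus falls by $2484 hundred.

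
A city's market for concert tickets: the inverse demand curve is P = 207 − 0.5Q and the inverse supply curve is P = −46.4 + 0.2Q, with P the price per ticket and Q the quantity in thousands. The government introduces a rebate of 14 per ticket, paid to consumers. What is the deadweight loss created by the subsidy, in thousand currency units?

Rewrite in direct form: Qd = 414 − 2P and Qs = 5P + 232.
Before the subsidy: set 414 − 2P = 5P + 232 → P* = 26, Q* = 362.
With a per-unit subsidy paid to consumers, each effectively pays P − 14, so demand becomes Qd = 414 − 2(P − 14).
Solving gives Q = 382 with consumers paying 16 and sellers receiving 30 (the 14 wedge).
Quantity rises by |ΔQ| = |362 − 382| = 20.
DWL = ½ · t · |ΔQ| = ½ · 14 · 20 = 140.

Deadweight loss = 140 thousand.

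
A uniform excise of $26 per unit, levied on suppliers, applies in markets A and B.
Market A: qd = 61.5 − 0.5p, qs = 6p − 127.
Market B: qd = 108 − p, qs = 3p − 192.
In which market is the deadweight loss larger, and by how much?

Market B, by $97.5.

Market A: pre-tax p* = $29, q* = 47; post-tax q = 35; deadweight loss = $156.
Market B: pre-tax p* = $75, q* = 33; post-tax q = 13.5; deadweight loss = $253.5.
Difference: $156 vs $253.5 → market B is larger by $97.5.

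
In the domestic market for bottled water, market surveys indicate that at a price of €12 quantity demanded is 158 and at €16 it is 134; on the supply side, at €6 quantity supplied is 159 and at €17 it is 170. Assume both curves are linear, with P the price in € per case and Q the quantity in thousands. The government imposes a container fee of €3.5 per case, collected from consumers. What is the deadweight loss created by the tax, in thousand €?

Demand slope: (134 − 158)/(16 − 12) = -6, so Qd = 230 − 6P.
Supply slope: (170 − 159)/(17 − 6) = 1, so Qs = P + 153.
Without the tax, 230 − 6P = P + 153 gives 7P = 77, so P* = €11 and Q* = 164.
With the tax collected from consumers, demand (in seller-price terms) shifts: Qd = 230 − 6(P + 3.5).
New equilibrium: consumers pay €11.5, suppliers receive €8, Q = 161. (Wedge: Pb − Ps = 3.5.)
Quantity falls by |ΔQ| = |164 − 161| = 3.
DWL = ½ · t · |ΔQ| = ½ · 3.5 · 3 = €5.25.

Deadweight loss = €5.25 thousand.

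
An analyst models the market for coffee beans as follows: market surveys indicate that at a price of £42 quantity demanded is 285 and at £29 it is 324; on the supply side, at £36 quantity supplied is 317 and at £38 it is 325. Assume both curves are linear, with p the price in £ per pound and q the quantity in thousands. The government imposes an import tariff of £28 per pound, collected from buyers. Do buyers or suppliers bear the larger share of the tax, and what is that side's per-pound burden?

Buyers bear the larger share: £16 per pound.

Demand slope: (324 − 285)/(29 − 42) = -3, so qd = 411 − 3p.
Supply slope: (325 − 317)/(38 − 36) = 4, so qs = 4p + 173.
Without the tax, 411 − 3p = 4p + 173 gives 7p = 238, so p* = £34 and q* = 309.
With the tax collected from buyers, demand (in seller-price terms) shifts: qd = 411 − 3(p + 28).
New equilibrium: buyers pay £50, suppliers receive £22, q = 261. (Wedge: pb − ps = 28.)
Per-pound burden: buyers £16, suppliers £12.
Buyers take the larger share because demand is less price-elastic here (demand slope 3 vs supply slope 4).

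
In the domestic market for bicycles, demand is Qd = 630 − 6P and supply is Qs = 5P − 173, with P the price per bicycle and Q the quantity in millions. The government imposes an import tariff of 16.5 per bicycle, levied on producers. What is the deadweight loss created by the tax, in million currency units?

Deadweight loss = 371.25 million.

Without the tax, 630 − 6P = 5P − 173 gives 11P = 803, so P* = 73 and Q* = 192.
With the tax collected from producers, supply shifts: Qs = 5(P − 16.5) − 173.
Solving gives Q = 147 with consumers paying 80.5 and producers receiving 64 (the 16.5 wedge).
Quantity falls by |ΔQ| = |192 − 147| = 45.
DWL = ½ · t · |ΔQ| = ½ · 16.5 · 45 = 371.25.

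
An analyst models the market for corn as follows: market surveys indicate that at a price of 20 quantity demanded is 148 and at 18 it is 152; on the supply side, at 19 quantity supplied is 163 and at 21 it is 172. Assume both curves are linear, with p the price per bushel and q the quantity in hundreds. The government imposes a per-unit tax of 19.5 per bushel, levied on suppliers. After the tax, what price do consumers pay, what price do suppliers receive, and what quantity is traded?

Consumers pay 30.5; suppliers receive 11; quantity = 127.

Demand slope: (152 − 148)/(18 − 20) = -2, so qd = 188 − 2p.
Supply slope: (172 − 163)/(21 − 19) = 4.5, so qs = 4.5p + 77.5.
Without the tax, 188 − 2p = 4.5p + 77.5 gives 6.5p = 110.5, so p* = 17 and q* = 154.
With the tax collected from suppliers, supply shifts: qs = 4.5(p − 19.5) + 77.5.
New equilibrium: consumers pay 30.5, suppliers receive 11, q = 127. (Wedge: pb − ps = 19.5.)
The less price-elastic side of the market bears the larger share of a per-unit tax.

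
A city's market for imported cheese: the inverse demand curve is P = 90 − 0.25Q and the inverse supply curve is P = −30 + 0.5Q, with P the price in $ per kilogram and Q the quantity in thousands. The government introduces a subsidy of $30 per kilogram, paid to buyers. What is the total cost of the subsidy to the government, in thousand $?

Government outlay = $6000 thousand.

Rewrite in direct form: Qd = 360 − 4P and Qs = 2P + 60.
Without the subsidy, 360 − 4P = 2P + 60 gives 6P = 300, so P* = $50 and Q* = 160.
With a per-unit subsidy paid to buyers, each effectively pays P − 30, so demand becomes Qd = 360 − 4(P − 30).
New equilibrium: buyers pay $40, sellers receive $70, Q = 200. (Wedge: Pb − Ps = −30.)
Outlay = t · Q = 30 · 200 = $6000.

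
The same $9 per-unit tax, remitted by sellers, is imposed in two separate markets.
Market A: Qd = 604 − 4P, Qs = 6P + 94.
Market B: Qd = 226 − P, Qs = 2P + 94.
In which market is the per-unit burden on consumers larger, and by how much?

Market B, by $0.6.

Market A: pre-tax P* = $51, Q* = 400; post-tax Q = 378.4; per-unit burden on consumers = $5.4.
Market B: pre-tax P* = $44, Q* = 182; post-tax Q = 176; per-unit burden on consumers = $6.
Difference: $5.4 vs $6 → market B is larger by $0.6.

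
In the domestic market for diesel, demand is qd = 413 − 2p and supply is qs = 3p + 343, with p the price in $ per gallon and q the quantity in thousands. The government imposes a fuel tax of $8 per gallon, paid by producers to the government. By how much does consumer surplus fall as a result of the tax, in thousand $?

Consumer surplus falls by $1824.96 thousand.

Before the tax: set 413 − 2p = 3p + 343 → p* = $14, q* = 385.
With the tax collected from producers, supply shifts: qs = 3(p − 8) + 343.
New equilibrium: buyers pay $18.8, producers receive $10.8, q = 375.4. (Wedge: pb − ps = 8.)
ΔCS is the trapezoid between Q = 375.4 and Q = 385 of height $4.8: ½ · (385 + 375.4) · 4.8 = $1824.96.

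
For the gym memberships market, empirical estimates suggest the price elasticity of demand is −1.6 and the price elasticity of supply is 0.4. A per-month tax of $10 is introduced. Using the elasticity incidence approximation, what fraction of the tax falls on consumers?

Consumers' share ≈ 0.2.

Incidence ratio: consumers' share ≈ εs / (εs + |εd|) = 0.4 / (0.4 + 1.6) = 0.2.
Supply is the less elastic side, so consumers bear the smaller share.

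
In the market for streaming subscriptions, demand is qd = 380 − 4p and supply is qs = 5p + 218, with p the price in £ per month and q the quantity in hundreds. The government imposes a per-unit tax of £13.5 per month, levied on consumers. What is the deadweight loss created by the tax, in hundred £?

Without the tax, 380 − 4p = 5p + 218 gives 9p = 162, so p* = £18 and q* = 308.
With the tax collected from consumers, demand (in seller-price terms) shifts: qd = 380 − 4(p + 13.5).
Solving gives q = 278 with consumers paying £25.5 and suppliers receiving £12 (the £13.5 wedge).
Quantity falls by |ΔQ| = |308 − 278| = 30.
DWL = ½ · t · |ΔQ| = ½ · 13.5 · 30 = £202.5.

Deadweight loss = £202.5 hundred.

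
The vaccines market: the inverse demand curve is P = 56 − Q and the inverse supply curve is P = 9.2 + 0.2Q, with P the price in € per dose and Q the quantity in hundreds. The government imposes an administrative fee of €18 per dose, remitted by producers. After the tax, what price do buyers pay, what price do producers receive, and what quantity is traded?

Buyers pay €32; producers receive €14; quantity = 24.

Rewrite in direct form: Qd = 56 − P and Qs = 5P − 46.
Without the tax, 56 − P = 5P − 46 gives 6P = 102, so P* = €17 and Q* = 39.
With the tax collected from producers, supply shifts: Qs = 5(P − 18) − 46.
New equilibrium: buyers pay €32, producers receive €14, Q = 24. (Wedge: Pb − Ps = 18.)
The less price-elastic side of the market bears the larger share of a per-unit tax.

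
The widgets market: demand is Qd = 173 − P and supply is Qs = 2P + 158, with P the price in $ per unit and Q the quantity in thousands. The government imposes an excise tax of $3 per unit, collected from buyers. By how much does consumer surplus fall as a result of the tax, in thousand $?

Without the tax, 173 − P = 2P + 158 gives 3P = 15, so P* = $5 and Q* = 168.
With the tax collected from buyers, demand (in seller-price terms) shifts: Qd = 173 − (P + 3).
New equilibrium: buyers pay $7, producers receive $4, Q = 166. (Wedge: Pb − Ps = 3.)
ΔCS is the trapezoid between Q = 166 and Q = 168 of height $2: ½ · (168 + 166) · 2 = $334.

Consumer surplus falls by $334 thousand.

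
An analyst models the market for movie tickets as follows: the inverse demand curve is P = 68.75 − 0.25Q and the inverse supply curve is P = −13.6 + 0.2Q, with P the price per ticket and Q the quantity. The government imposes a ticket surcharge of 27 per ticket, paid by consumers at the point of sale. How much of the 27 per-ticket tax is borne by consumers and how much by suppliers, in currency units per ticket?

Consumers bear 15 per ticket; suppliers bear 12 per ticket.

Inverting to Q(P) form: Qd = 275 − 4P; Qs = 5P + 68.
Without the tax, 275 − 4P = 5P + 68 gives 9P = 207, so P* = 23 and Q* = 183.
With the tax collected from consumers, demand (in seller-price terms) shifts: Qd = 275 − 4(P + 27).
New equilibrium: consumers pay 38, suppliers receive 11, Q = 123. (Wedge: Pb − Ps = 27.)
Burden on consumers: 15; on suppliers: 12. (They sum to 27.)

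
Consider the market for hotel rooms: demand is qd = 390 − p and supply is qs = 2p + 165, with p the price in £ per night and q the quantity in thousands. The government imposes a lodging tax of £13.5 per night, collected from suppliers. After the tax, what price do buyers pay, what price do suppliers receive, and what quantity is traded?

Without the tax, 390 − p = 2p + 165 gives 3p = 225, so p* = £75 and q* = 315.
With the tax collected from suppliers, supply shifts: qs = 2(p − 13.5) + 165.
New equilibrium: buyers pay £84, suppliers receive £70.5, q = 306. (Wedge: pb − ps = 13.5.)
The less price-elastic side of the market bears the larger share of a per-unit tax.

Buyers pay £84; suppliers receive £70.5; quantity = 306.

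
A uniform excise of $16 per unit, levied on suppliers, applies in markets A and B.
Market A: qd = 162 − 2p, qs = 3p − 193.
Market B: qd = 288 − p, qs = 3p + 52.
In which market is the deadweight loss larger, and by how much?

Market A, by $57.6.

Market A: pre-tax p* = $71, q* = 20; post-tax q = 0.8; deadweight loss = $153.6.
Market B: pre-tax p* = $59, q* = 229; post-tax q = 217; deadweight loss = $96.
Difference: $153.6 vs $96 → market A is larger by $57.6.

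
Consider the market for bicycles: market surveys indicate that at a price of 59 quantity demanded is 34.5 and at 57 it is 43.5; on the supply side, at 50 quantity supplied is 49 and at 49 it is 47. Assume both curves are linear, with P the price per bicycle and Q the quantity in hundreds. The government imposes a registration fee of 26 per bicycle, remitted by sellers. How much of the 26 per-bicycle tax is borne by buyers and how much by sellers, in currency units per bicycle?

Demand slope: (43.5 − 34.5)/(57 − 59) = -4.5, so Qd = 300 − 4.5P.
Supply slope: (47 − 49)/(49 − 50) = 2, so Qs = 2P − 51.
Before the tax: set 300 − 4.5P = 2P − 51 → P* = 54, Q* = 57.
With the tax collected from sellers, supply shifts: Qs = 2(P − 26) − 51.
Solving gives Q = 21 with buyers paying 62 and sellers receiving 36 (the 26 wedge).
Burden on buyers: 8; on sellers: 18. (They sum to 26.)

Buyers bear 8 per bicycle; sellers bear 18 per bicycle.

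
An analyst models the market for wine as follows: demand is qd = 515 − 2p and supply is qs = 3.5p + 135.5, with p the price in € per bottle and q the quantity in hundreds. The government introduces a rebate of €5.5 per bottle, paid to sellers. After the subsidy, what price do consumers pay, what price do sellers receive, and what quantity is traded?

Before the subsidy: set 515 − 2p = 3.5p + 135.5 → p* = €69, q* = 377.
With a per-unit subsidy paid to sellers, each receives p + 5.5 per unit sold, so supply becomes qs = 3.5(p + 5.5) + 135.5.
Solving gives q = 384 with consumers paying €65.5 and sellers receiving €71 (the €5.5 wedge).

Consumers pay €65.5; sellers receive €71; quantity = 384.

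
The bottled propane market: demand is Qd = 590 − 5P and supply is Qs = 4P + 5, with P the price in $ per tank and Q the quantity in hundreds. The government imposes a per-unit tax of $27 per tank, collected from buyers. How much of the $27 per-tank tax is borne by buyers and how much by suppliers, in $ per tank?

Buyers bear $12 per tank; suppliers bear $15 per tank.

Before the tax: set 590 − 5P = 4P + 5 → P* = $65, Q* = 265.
With the tax collected from buyers, demand (in seller-price terms) shifts: Qd = 590 − 5(P + 27).
New equilibrium: buyers pay $77, suppliers receive $50, Q = 205. (Wedge: Pb − Ps = 27.)
Burden on buyers: $12; on suppliers: $15. (They sum to $27.)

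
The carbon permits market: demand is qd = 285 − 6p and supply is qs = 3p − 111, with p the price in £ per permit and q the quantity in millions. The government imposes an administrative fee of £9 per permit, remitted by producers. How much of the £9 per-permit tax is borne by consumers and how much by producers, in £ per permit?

Consumers bear £3 per permit; producers bear £6 per permit.

Before the tax: set 285 − 6p = 3p − 111 → p* = £44, q* = 21.
With the tax collected from producers, supply shifts: qs = 3(p − 9) − 111.
New equilibrium: consumers pay £47, producers receive £38, q = 3. (Wedge: pb − ps = 9.)
Burden on consumers: £3; on producers: £6. (They sum to £9.)
The less price-elastic side of the market bears the larger share of a per-unit tax.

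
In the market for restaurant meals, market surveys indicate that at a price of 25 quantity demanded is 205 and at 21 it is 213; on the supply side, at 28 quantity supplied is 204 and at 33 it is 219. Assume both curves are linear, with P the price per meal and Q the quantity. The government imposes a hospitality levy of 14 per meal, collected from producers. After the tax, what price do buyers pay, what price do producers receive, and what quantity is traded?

Demand slope: (213 − 205)/(21 − 25) = -2, so Qd = 255 − 2P.
Supply slope: (219 − 204)/(33 − 28) = 3, so Qs = 3P + 120.
Without the tax, 255 − 2P = 3P + 120 gives 5P = 135, so P* = 27 and Q* = 201.
With the tax collected from producers, supply shifts: Qs = 3(P − 14) + 120.
New equilibrium: buyers pay 35.4, producers receive 21.4, Q = 184.2. (Wedge: Pb − Ps = 14.)

Buyers pay 35.4; producers receive 21.4; quantity = 184.2.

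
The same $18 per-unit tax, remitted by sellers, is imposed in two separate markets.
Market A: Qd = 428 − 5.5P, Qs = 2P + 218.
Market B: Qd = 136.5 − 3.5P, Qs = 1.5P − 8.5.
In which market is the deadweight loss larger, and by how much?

Market A: pre-tax P* = $28, Q* = 274; post-tax Q = 247.6; deadweight loss = $237.6.
Market B: pre-tax P* = $29, Q* = 35; post-tax Q = 16.1; deadweight loss = $170.1.
Difference: $237.6 vs $170.1 → market A is larger by $67.5.

Market A, by $67.5.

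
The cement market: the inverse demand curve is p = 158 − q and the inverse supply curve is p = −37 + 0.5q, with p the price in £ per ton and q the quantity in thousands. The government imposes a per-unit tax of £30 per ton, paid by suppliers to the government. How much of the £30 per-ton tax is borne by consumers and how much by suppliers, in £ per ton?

Inverting to q(p) form: qd = 158 − p; qs = 2p + 74.
Without the tax, 158 − p = 2p + 74 gives 3p = 84, so p* = £28 and q* = 130.
With the tax collected from suppliers, supply shifts: qs = 2(p − 30) + 74.
New equilibrium: consumers pay £48, suppliers receive £18, q = 110. (Wedge: pb − ps = 30.)
Burden on consumers: £20; on suppliers: £10. (They sum to £30.)

Consumers bear £20 per ton; suppliers bear £10 per ton.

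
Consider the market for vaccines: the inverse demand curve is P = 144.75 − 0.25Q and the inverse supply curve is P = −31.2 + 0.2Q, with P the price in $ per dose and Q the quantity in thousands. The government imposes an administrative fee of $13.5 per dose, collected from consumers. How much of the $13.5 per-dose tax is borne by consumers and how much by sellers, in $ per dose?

Consumers bear $7.5 per dose; sellers bear $6 per dose.

Rewrite in direct form: Qd = 579 − 4P and Qs = 5P + 156.
Before the tax: set 579 − 4P = 5P + 156 → P* = $47, Q* = 391.
With the tax collected from consumers, demand (in seller-price terms) shifts: Qd = 579 − 4(P + 13.5).
New equilibrium: consumers pay $54.5, sellers receive $41, Q = 361. (Wedge: Pb − Ps = 13.5.)
Burden on consumers: $7.5; on sellers: $6. (They sum to $13.5.)
The less price-elastic side of the market bears the larger share of a per-unit tax.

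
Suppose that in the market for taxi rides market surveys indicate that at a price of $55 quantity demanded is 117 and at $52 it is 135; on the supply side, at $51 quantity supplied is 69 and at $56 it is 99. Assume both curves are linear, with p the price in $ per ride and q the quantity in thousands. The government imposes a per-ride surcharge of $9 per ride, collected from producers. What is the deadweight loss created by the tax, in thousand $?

Deadweight loss = $121.5 thousand.

Demand slope: (135 − 117)/(52 − 55) = -6, so qd = 447 − 6p.
Supply slope: (99 − 69)/(56 − 51) = 6, so qs = 6p − 237.
Before the tax: set 447 − 6p = 6p − 237 → p* = $57, q* = 105.
With the tax collected from producers, supply shifts: qs = 6(p − 9) − 237.
Solving gives q = 78 with buyers paying $61.5 and producers receiving $52.5 (the $9 wedge).
Quantity falls by |ΔQ| = |105 − 78| = 27.
DWL = ½ · t · |ΔQ| = ½ · 9 · 27 = $121.5.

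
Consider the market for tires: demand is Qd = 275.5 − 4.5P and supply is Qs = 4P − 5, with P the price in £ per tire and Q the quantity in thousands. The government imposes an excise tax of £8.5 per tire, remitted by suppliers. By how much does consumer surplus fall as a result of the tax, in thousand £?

Consumer surplus falls by £472 thousand.

Before the tax: set 275.5 − 4.5P = 4P − 5 → P* = £33, Q* = 127.
With the tax collected from suppliers, supply shifts: Qs = 4(P − 8.5) − 5.
Solving gives Q = 109 with buyers paying £37 and suppliers receiving £28.5 (the £8.5 wedge).
ΔCS is the trapezoid between Q = 109 and Q = 127 of height £4: ½ · (127 + 109) · 4 = £472.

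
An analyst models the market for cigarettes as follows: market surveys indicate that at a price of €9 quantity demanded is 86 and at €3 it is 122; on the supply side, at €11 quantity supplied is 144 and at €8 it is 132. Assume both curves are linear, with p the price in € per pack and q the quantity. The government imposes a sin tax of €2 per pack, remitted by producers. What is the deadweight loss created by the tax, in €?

Demand slope: (122 − 86)/(3 − 9) = -6, so qd = 140 − 6p.
Supply slope: (132 − 144)/(8 − 11) = 4, so qs = 4p + 100.
Before the tax: set 140 − 6p = 4p + 100 → p* = €4, q* = 116.
With the tax collected from producers, supply shifts: qs = 4(p − 2) + 100.
New equilibrium: buyers pay €4.8, producers receive €2.8, q = 111.2. (Wedge: pb − ps = 2.)
Quantity falls by |ΔQ| = |116 − 111.2| = 4.8.
DWL = ½ · t · |ΔQ| = ½ · 2 · 4.8 = €4.8.

Deadweight loss = €4.8.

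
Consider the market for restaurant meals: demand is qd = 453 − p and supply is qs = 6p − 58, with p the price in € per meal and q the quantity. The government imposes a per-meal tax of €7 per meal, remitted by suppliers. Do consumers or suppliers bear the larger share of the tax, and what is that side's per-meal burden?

Before the tax: set 453 − p = 6p − 58 → p* = €73, q* = 380.
With the tax collected from suppliers, supply shifts: qs = 6(p − 7) − 58.
New equilibrium: consumers pay €79, suppliers receive €72, q = 374. (Wedge: pb − ps = 7.)
Per-meal burden: consumers €6, suppliers €1.
Consumers take the larger share because demand is less price-elastic here (demand slope 1 vs supply slope 6).

Consumers bear the larger share: €6 per meal.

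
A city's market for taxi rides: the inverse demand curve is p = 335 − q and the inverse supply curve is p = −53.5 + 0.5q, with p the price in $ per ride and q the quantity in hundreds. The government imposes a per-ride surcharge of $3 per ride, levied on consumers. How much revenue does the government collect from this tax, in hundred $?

Rewrite in direct form: qd = 335 − p and qs = 2p + 107.
Before the tax: set 335 − p = 2p + 107 → p* = $76, q* = 259.
With the tax collected from consumers, demand (in seller-price terms) shifts: qd = 335 − (p + 3).
New equilibrium: consumers pay $78, sellers receive $75, q = 257. (Wedge: pb − ps = 3.)
Revenue = t · Q = 3 · 257 = $771.

Tax revenue = $771 hundred.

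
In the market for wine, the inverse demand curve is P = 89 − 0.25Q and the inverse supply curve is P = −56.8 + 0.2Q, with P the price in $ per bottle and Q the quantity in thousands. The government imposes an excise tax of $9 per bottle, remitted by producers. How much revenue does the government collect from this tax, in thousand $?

Tax revenue = $2736 thousand.

Rewrite in direct form: Qd = 356 − 4P and Qs = 5P + 284.
Before the tax: set 356 − 4P = 5P + 284 → P* = $8, Q* = 324.
With the tax collected from producers, supply shifts: Qs = 5(P − 9) + 284.
New equilibrium: buyers pay $13, producers receive $4, Q = 304. (Wedge: Pb − Ps = 9.)
Revenue = t · Q = 9 · 304 = $2736.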